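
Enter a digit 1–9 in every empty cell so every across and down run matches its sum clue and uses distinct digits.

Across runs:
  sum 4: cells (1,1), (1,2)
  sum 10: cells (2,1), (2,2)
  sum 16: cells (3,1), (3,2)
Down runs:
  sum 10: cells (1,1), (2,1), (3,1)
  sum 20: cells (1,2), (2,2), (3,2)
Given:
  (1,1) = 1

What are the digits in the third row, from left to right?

7, 9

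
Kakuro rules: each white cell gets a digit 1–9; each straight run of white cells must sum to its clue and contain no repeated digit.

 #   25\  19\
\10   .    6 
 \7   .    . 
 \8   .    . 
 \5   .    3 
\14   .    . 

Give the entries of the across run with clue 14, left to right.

9 5

R1C1 = 10 − 6 = 4 completes the 10 across.
R4C1 = 5 − 3 = 2 completes the 5 across.
R5C2 = 5: the only remaining digit allowed by both the 14 across and the 19 down.
Given what's placed, R3C2 must be 1 to fit the 8 across and 19 down.
R5C1 = 14 − 5 = 9 completes the 14 across.
Given what's placed, R2C1 must be 3 to fit the 7 across and 25 down.
R2C2 = 7 − 3 = 4 completes the 7 across.
R3C1 = 8 − 1 = 7 completes the 8 across.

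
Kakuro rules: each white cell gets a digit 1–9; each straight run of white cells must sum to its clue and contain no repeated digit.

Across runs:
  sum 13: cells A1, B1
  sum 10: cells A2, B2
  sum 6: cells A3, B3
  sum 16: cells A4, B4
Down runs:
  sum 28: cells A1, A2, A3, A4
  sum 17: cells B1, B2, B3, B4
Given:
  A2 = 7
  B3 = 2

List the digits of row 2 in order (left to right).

7 3

16 in 2 cells must be {7,9}.
B2 = 10 − 7 = 3 completes the 10 across.
A3 = 6 − 2 = 4 completes the 6 across.
A4 = 9: the only remaining digit allowed by both the 16 across and the 28 down.
B4 = 16 − 9 = 7 completes the 16 across.
A1 = 28 − 20 = 8 completes the 28 down.
B1 = 13 − 8 = 5 completes the 13 across.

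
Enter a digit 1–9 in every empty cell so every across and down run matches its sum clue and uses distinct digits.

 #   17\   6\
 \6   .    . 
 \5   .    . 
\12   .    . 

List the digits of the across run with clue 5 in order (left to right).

3, 2

6 in 3 cells must be {1,2,3}.
The 12 across and the 6 down share only 3, so R3C2 = 3.
R3C1 = 12 − 3 = 9 completes the 12 across.
Nothing is forced directly, so branch on R1C2, whose candidates are 1 or 2. If R1C2 = 2: then R1C1 would have to be in {4} for the 6 across but in {1,2,3,5,6,7} for the 17 down — contradiction. So R1C2 = 1.
R1C1 = 6 − 1 = 5 completes the 6 across.
R2C1 = 17 − 14 = 3 completes the 17 down.
R2C2 = 5 − 3 = 2 completes the 5 across.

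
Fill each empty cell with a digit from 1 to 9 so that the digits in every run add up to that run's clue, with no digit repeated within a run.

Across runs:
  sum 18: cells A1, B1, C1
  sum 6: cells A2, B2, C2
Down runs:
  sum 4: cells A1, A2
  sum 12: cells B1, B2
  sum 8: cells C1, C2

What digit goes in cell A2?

1

6 in 3 cells must be {1,2,3}; 4 in 2 cells must be {1,3}.
The 6 across and the 12 down share only 3, so B2 = 3.
B1 = 12 − 3 = 9 completes the 12 down.
Given what's placed, A2 must be 1 to fit the 6 across and 4 down.
C2 = 6 − 4 = 2 completes the 6 across.
A1 = 4 − 1 = 3 completes the 4 down.
C1 = 18 − 12 = 6 completes the 18 across.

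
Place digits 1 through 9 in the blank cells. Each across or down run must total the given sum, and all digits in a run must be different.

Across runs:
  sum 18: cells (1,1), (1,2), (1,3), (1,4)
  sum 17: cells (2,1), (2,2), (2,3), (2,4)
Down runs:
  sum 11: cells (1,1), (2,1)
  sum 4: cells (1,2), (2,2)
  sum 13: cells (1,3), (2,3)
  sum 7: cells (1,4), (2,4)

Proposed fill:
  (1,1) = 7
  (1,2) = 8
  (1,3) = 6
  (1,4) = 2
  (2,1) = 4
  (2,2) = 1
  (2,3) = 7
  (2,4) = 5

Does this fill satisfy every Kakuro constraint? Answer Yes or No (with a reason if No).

No — the across run (1,1)–(1,4) sums to 23, not 18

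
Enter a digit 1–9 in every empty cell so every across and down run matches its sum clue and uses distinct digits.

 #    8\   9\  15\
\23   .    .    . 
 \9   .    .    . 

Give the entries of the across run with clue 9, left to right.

23 in 3 cells must be {6,8,9}.
The 23 across and the 8 down share only 6, so R1C1 = 6.
Given what's placed, R1C2 must be 8 to fit the 23 across and 9 down.
R1C3 = 23 − 14 = 9 completes the 23 across.
R2C1 = 8 − 6 = 2 completes the 8 down.
R2C2 = 9 − 8 = 1 completes the 9 down.
R2C3 = 9 − 3 = 6 completes the 9 across.

2 1 6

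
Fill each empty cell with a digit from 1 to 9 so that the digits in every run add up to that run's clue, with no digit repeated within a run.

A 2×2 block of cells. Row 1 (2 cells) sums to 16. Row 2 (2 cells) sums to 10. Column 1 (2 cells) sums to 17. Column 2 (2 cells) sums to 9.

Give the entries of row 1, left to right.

16 in 2 cells must be {7,9}; 17 in 2 cells must be {8,9}.
The 16 across and the 17 down share only 9, so (1,1) = 9.
(1,2) = 16 − 9 = 7 completes the 16 across.
(2,1) = 17 − 9 = 8 completes the 17 down.
(2,2) = 10 − 8 = 2 completes the 10 across.

9, 7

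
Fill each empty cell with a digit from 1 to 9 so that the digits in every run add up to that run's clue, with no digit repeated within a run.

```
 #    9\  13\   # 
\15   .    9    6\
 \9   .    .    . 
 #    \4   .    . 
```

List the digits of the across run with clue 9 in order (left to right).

3, 1, 5

4 in 2 cells must be {1,3}.
R1C1 = 15 − 9 = 6 completes the 15 across.
R2C1 = 9 − 6 = 3 completes the 9 down.
R2C2 = 1: the only remaining digit allowed by both the 9 across and the 13 down.
R2C3 = 9 − 4 = 5 completes the 9 across.
R3C2 = 13 − 10 = 3 completes the 13 down.
R3C3 = 4 − 3 = 1 completes the 4 across.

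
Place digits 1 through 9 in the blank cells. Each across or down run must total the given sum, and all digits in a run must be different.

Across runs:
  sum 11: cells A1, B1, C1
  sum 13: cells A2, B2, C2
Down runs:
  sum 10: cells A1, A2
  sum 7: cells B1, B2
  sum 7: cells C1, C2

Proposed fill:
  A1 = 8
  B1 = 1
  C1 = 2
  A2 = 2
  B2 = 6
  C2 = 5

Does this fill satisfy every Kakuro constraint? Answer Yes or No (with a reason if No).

Yes

Across: 8+1+2=11; 2+6+5=13. Down: 8+2=10; 1+6=7; 2+5=7. No digit repeats within any run.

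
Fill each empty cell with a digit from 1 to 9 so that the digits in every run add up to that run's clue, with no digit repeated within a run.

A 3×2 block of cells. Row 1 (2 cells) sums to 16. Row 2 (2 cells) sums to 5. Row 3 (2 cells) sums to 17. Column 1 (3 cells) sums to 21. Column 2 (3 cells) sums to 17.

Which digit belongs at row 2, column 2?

1

16 in 2 cells must be {7,9}; 17 in 2 cells must be {8,9}.
The 5 across and the 21 down share only 4, so (2,1) = 4.
(2,2) = 5 − 4 = 1 completes the 5 across.
Given what's placed, (3,2) must be 9 to fit the 17 across and 17 down.
(1,1) = 9: the only remaining digit allowed by both the 16 across and the 21 down.
(1,2) = 16 − 9 = 7 completes the 16 across.
(3,1) = 17 − 9 = 8 completes the 17 across.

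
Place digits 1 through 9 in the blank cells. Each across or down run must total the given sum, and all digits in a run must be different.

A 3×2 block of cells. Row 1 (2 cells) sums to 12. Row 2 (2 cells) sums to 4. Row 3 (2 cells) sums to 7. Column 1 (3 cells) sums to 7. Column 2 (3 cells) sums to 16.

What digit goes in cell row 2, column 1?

4 in 2 cells must be {1,3}; 7 in 3 cells must be {1,2,4}.
The 12 across and the 7 down share only 4, so (1,1) = 4.
(1,2) = 12 − 4 = 8 completes the 12 across.
Given what's placed, (2,1) must be 1 to fit the 4 across and 7 down.
(2,2) = 4 − 1 = 3 completes the 4 across.
(3,1) = 7 − 5 = 2 completes the 7 down.
(3,2) = 7 − 2 = 5 completes the 7 across.

1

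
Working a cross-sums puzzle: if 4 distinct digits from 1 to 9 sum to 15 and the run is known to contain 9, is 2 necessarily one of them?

Yes

The only way to make 15 from 4 distinct digits under that restriction is {1,2,3,9}, which contains 2.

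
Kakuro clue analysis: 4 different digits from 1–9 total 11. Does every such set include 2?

The only way to make 11 from 4 distinct digits is {1,2,3,5}, which contains 2.

Yes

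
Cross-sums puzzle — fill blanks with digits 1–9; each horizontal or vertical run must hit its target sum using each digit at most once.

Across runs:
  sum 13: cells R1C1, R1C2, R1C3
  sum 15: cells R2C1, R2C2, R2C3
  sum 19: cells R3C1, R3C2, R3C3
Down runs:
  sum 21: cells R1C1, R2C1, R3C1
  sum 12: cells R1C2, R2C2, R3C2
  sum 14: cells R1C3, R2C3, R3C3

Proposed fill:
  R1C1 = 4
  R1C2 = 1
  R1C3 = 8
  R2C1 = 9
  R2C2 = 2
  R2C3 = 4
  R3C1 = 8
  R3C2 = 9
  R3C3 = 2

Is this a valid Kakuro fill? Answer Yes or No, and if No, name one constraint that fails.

Yes

Across: 4+1+8=13; 9+2+4=15; 8+9+2=19. Down: 4+9+8=21; 1+2+9=12; 8+4+2=14. No digit repeats within any run.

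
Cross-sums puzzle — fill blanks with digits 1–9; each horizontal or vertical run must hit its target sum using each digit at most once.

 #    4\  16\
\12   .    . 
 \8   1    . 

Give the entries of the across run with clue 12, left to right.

3 9

4 in 2 cells must be {1,3}; 16 in 2 cells must be {7,9}.
R1C1 = 4 − 1 = 3 completes the 4 down.
R1C2 = 12 − 3 = 9 completes the 12 across.
R2C2 = 8 − 1 = 7 completes the 8 across.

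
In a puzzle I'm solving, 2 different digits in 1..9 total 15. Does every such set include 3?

No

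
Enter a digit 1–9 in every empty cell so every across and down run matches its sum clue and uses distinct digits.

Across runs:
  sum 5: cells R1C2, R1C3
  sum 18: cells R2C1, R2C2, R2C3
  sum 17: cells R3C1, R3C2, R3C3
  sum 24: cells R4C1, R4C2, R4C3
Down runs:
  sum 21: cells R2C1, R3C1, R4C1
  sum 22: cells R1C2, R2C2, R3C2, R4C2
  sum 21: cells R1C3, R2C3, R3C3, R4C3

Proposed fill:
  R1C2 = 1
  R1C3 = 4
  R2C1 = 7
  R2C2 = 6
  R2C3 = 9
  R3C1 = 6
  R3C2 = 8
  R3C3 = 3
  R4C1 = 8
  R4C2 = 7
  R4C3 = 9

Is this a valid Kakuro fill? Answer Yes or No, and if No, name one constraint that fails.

No — the down run R1C3–R4C3 sums to 25, not 21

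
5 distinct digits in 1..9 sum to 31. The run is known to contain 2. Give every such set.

{2,5,7,8,9}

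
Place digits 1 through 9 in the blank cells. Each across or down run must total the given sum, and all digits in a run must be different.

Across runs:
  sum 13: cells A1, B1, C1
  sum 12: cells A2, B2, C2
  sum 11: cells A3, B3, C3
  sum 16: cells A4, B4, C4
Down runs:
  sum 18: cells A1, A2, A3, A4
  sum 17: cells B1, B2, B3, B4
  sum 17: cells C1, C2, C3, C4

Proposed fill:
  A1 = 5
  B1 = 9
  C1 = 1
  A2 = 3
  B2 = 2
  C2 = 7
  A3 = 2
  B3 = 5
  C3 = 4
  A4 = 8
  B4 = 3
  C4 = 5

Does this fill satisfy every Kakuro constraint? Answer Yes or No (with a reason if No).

No — the across run A1–C1 sums to 15, not 13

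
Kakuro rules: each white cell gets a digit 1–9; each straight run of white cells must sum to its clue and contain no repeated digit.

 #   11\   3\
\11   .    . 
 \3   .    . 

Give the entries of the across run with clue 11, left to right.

9 2

3 in 2 cells must be {1,2}.
The 11 across and the 3 down share only 2, so R1C2 = 2.
The 3 across and the 11 down share only 2, so R2C1 = 2.
R2C2 = 3 − 2 = 1 completes the 3 across.
R1C1 = 11 − 2 = 9 completes the 11 across.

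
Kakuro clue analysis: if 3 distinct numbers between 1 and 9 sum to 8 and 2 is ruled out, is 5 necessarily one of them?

No

The only way to make 8 from 3 distinct digits under that restriction is {1,3,4}, which does not contain 5.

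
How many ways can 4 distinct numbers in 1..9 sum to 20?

12

4 distinct digits from 1–9 sum between 10 and 30.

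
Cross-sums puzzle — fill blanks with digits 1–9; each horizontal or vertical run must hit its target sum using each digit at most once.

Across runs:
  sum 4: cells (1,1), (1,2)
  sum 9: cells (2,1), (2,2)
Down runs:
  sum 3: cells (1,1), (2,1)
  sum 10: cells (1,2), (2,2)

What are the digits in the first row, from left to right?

4 in 2 cells must be {1,3}; 3 in 2 cells must be {1,2}.
The 4 across and the 3 down share only 1, so (1,1) = 1.
(1,2) = 4 − 1 = 3 completes the 4 across.
(2,1) = 3 − 1 = 2 completes the 3 down.
(2,2) = 9 − 2 = 7 completes the 9 across.

1, 3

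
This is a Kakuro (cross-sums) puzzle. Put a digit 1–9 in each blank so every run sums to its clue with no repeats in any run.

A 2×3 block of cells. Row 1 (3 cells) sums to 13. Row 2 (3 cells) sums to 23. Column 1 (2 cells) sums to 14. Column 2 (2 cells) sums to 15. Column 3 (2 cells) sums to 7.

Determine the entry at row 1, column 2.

7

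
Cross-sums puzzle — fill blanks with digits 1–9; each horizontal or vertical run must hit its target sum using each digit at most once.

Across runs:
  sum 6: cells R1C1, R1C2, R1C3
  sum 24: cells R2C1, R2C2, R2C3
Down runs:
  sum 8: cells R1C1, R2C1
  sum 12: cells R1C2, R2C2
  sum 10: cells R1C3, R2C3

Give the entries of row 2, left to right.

7 9 8

6 in 3 cells must be {1,2,3}; 24 in 3 cells must be {7,8,9}.
The 6 across and the 12 down share only 3, so R1C2 = 3.
The 24 across and the 8 down share only 7, so R2C1 = 7.
R2C2 = 12 − 3 = 9 completes the 12 down.
R2C3 = 24 − 16 = 8 completes the 24 across.
R1C1 = 8 − 7 = 1 completes the 8 down.
R1C3 = 6 − 4 = 2 completes the 6 across.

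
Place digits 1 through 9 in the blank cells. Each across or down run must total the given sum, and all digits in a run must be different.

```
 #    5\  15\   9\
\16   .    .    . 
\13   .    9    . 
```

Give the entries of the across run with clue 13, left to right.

3 9 1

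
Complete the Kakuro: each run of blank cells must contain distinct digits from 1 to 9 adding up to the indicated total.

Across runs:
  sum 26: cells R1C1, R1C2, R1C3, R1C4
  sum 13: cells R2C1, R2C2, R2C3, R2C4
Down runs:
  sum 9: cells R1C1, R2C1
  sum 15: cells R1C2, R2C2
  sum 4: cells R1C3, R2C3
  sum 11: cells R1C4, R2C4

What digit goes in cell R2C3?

1

4 in 2 cells must be {1,3}.
Only 3 fits R1C3 under both its across sum 26 and down sum 4.
R2C3 = 4 − 3 = 1 completes the 4 down.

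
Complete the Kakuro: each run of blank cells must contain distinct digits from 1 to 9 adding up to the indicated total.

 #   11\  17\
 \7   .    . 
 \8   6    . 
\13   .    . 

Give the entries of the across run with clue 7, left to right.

R2C2 = 8 − 6 = 2 completes the 8 across.
Given what's placed, R3C1 must be 4 to fit the 13 across and 11 down.
R3C2 = 13 − 4 = 9 completes the 13 across.
R1C1 = 11 − 10 = 1 completes the 11 down.
R1C2 = 7 − 1 = 6 completes the 7 across.

1 6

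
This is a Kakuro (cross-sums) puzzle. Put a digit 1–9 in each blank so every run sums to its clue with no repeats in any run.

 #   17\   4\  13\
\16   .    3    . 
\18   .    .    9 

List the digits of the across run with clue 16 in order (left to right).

9 3 4

17 in 2 cells must be {8,9}; 4 in 2 cells must be {1,3}.
R1C3 = 13 − 9 = 4 completes the 13 down.
R2C1 = 8: the only remaining digit allowed by both the 18 across and the 17 down.
R2C2 = 18 − 17 = 1 completes the 18 across.
R1C1 = 16 − 7 = 9 completes the 16 across.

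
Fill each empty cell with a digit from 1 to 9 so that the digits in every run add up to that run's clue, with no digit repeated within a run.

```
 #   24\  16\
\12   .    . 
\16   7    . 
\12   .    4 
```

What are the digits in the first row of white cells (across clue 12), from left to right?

16 in 2 cells must be {7,9}; 24 in 3 cells must be {7,8,9}.
R2C2 = 16 − 7 = 9 completes the 16 across.
R3C1 = 12 − 4 = 8 completes the 12 across.
R1C1 = 24 − 15 = 9 completes the 24 down.
R1C2 = 12 − 9 = 3 completes the 12 across.

9 3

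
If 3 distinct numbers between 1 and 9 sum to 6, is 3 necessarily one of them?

The only way to make 6 from 3 distinct digits is {1,2,3}, which contains 3.

Yes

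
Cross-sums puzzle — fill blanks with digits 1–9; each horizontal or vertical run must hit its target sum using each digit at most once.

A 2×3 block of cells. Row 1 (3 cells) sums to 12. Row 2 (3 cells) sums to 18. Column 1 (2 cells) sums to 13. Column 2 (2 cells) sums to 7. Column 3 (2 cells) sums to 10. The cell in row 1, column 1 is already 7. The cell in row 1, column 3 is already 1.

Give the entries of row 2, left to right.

(1,2) = 12 − 8 = 4 completes the 12 across.
(2,1) = 13 − 7 = 6 completes the 13 down.
(2,2) = 7 − 4 = 3 completes the 7 down.
(2,3) = 18 − 9 = 9 completes the 18 across.

6 3 9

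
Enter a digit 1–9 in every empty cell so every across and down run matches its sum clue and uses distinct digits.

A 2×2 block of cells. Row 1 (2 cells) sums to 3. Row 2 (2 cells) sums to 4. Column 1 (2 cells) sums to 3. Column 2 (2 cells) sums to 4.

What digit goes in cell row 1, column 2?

1

3 in 2 cells must be {1,2}; 4 in 2 cells must be {1,3}.
The 3 across and the 4 down share only 1, so (1,2) = 1.
The 4 across and the 3 down share only 1, so (2,1) = 1.
(2,2) = 4 − 1 = 3 completes the 4 across.
(1,1) = 3 − 1 = 2 completes the 3 across.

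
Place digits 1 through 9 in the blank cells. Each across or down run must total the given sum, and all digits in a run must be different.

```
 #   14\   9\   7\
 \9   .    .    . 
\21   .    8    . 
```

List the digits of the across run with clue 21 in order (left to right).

9, 8, 4

R1C2 = 9 − 8 = 1 completes the 9 down.
No cell is forced outright now. R2C1 can only be 6 or 9 (the digits allowed by both its 21 across and its 14 down). If R2C1 = 6: then R1C1 would have to be in {2,3,5,6} for the 9 across but in {8} for the 14 down — contradiction. So R2C1 = 9.
R1C1 = 14 − 9 = 5 completes the 14 down.
R1C3 = 9 − 6 = 3 completes the 9 across.
R2C3 = 21 − 17 = 4 completes the 21 across.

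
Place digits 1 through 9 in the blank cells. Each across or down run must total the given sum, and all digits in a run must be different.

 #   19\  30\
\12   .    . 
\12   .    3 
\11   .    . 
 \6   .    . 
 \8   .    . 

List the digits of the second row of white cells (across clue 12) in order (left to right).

R2C1 = 12 − 3 = 9 completes the 12 across.

9 3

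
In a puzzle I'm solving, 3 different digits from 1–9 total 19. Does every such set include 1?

No

Counterexample: {2,8,9} sums to 19 without using 1.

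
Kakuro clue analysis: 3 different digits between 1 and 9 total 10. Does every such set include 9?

Counterexample: {1,2,7} sums to 10 without using 9.

No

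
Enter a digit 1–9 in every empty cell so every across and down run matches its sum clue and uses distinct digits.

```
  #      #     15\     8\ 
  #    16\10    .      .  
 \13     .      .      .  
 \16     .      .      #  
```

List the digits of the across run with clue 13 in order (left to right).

7 5 1

16 in 2 cells must be {7,9}.
Nothing is forced directly, so branch on R2C1, whose candidates are 7 or 9. If R2C1 = 9: that forces R3C1 = 7, R3C2 = 9, R2C2 = 1, R2C3 = 3, after which R1C2 would have to be in {1,2,3,4,6,7,8,9} for the 10 across but in {5} for the 15 down — contradiction. So R2C1 = 7.
R3C1 = 16 − 7 = 9 completes the 16 down.
R3C2 = 16 − 9 = 7 completes the 16 across.
No cell is forced outright now. R2C2 can only be 2 or 5 (the digits allowed by both its 13 across and its 15 down). If R2C2 = 2: that forces R1C2 = 6, after which R1C3 would have to be in {4} for the 10 across but in {1,2,3,5,6,7} for the 8 down — contradiction. So R2C2 = 5.
R1C2 = 15 − 12 = 3 completes the 15 down.
R1C3 = 10 − 3 = 7 completes the 10 across.
R2C3 = 13 − 12 = 1 completes the 13 across.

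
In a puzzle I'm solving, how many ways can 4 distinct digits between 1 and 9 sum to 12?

4 distinct digits from 1–9 sum between 10 and 30.
Enumerating: {1,2,3,6}, {1,2,4,5}.

2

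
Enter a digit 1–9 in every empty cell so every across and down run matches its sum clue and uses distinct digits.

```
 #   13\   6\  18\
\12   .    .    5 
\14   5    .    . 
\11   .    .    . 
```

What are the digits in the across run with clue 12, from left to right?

6, 1, 5

6 in 3 cells must be {1,2,3}.
Nothing is forced directly, so branch on R1C1, whose candidates are 1 or 6. If R1C1 = 1: then R1C2 would have to be in {6} for the 12 across but in {1,2,3} for the 6 down — contradiction. So R1C1 = 6.
R1C2 = 12 − 11 = 1 completes the 12 across.
R3C1 = 13 − 11 = 2 completes the 13 down.
Given what's placed, R3C2 must be 3 to fit the 11 across and 6 down.
R3C3 = 11 − 5 = 6 completes the 11 across.
R2C2 = 6 − 4 = 2 completes the 6 down.
R2C3 = 14 − 7 = 7 completes the 14 across.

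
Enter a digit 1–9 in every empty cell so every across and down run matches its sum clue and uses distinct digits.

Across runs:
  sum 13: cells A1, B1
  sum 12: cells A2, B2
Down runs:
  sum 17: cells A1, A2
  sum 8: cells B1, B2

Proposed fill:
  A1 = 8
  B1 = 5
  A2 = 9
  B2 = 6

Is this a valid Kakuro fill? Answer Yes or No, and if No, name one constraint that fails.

No — the across run A2–B2 sums to 15, not 12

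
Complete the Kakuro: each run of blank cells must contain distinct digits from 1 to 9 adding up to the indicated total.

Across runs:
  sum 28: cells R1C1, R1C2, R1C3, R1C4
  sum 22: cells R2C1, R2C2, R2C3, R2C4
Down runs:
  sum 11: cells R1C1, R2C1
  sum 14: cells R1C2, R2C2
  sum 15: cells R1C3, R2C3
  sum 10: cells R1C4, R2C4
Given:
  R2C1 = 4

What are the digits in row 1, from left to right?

7, 9, 8, 4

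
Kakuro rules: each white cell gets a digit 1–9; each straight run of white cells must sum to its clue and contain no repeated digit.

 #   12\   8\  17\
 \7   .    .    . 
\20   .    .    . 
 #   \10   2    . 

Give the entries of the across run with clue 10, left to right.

2 8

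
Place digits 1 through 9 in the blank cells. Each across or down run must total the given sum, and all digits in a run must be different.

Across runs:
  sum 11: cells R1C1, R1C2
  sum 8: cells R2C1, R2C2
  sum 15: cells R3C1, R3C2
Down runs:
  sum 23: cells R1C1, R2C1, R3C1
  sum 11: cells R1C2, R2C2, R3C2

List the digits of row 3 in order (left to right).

23 in 3 cells must be {6,8,9}.
The 8 across and the 23 down share only 6, so R2C1 = 6.
R2C2 = 8 − 6 = 2 completes the 8 across.
Nothing is forced directly, so branch on R1C1, whose candidates are 8 or 9. If R1C1 = 9: then R1C2 would have to be in {2} for the 11 across but in {1,3,4,5,6,8} for the 11 down — contradiction. So R1C1 = 8.
R1C2 = 11 − 8 = 3 completes the 11 across.
R3C1 = 23 − 14 = 9 completes the 23 down.
R3C2 = 15 − 9 = 6 completes the 15 across.

9, 6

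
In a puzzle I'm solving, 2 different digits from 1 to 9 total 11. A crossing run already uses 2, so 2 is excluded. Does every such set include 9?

No

Counterexample: {3,8} sums to 11 under that restriction without using 9.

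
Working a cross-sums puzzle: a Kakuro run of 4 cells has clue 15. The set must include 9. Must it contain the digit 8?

The only way to make 15 from 4 distinct digits under that restriction is {1,2,3,9}, which does not contain 8.

No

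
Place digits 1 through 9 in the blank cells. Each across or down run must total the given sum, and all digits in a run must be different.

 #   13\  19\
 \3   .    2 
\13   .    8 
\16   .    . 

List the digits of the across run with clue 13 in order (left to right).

3 in 2 cells must be {1,2}; 16 in 2 cells must be {7,9}.
R1C1 = 3 − 2 = 1 completes the 3 across.
R2C1 = 13 − 8 = 5 completes the 13 across.
R3C1 = 13 − 6 = 7 completes the 13 down.
R3C2 = 16 − 7 = 9 completes the 16 across.

5, 8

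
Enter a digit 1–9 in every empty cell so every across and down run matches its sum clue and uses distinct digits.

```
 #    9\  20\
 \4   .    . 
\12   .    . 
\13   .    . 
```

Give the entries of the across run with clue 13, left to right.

5 8

4 in 2 cells must be {1,3}.
The 4 across and the 20 down share only 3, so R1C2 = 3.
R1C1 = 4 − 3 = 1 completes the 4 across.
Nothing is forced directly, so branch on R2C1, whose candidates are 3 or 5. If R2C1 = 5: then R2C2 would have to be in {7} for the 12 across but in {8,9} for the 20 down — contradiction. So R2C1 = 3.
R2C2 = 12 − 3 = 9 completes the 12 across.
R3C1 = 9 − 4 = 5 completes the 9 down.
R3C2 = 13 − 5 = 8 completes the 13 across.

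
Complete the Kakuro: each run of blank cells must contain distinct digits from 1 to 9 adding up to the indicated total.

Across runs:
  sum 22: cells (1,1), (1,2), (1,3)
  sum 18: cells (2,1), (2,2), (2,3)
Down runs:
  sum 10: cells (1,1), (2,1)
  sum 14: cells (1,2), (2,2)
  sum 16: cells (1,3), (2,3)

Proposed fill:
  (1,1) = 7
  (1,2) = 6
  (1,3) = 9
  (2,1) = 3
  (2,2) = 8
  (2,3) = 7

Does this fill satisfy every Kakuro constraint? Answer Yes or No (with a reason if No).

Across: 7+6+9=22; 3+8+7=18. Down: 7+3=10; 6+8=14; 9+7=16. No digit repeats within any run.

Yes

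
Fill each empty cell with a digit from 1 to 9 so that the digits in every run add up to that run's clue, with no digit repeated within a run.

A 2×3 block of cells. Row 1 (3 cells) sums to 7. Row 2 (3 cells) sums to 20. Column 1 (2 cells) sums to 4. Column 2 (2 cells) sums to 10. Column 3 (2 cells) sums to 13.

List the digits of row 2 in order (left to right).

7 in 3 cells must be {1,2,4}; 4 in 2 cells must be {1,3}.
The 7 across and the 4 down share only 1, so (1,1) = 1.
Given what's placed, (1,3) must be 4 to fit the 7 across and 13 down.
(2,1) = 4 − 1 = 3 completes the 4 down.
(2,3) = 13 − 4 = 9 completes the 13 down.
(1,2) = 7 − 5 = 2 completes the 7 across.
(2,2) = 20 − 12 = 8 completes the 20 across.

3 8 9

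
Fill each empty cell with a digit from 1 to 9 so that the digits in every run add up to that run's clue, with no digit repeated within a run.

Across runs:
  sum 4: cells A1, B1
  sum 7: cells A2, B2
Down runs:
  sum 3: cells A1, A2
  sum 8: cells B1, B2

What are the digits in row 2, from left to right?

2 5

4 in 2 cells must be {1,3}; 3 in 2 cells must be {1,2}.
The 4 across and the 3 down share only 1, so A1 = 1.
B1 = 4 − 1 = 3 completes the 4 across.
A2 = 3 − 1 = 2 completes the 3 down.
B2 = 7 − 2 = 5 completes the 7 across.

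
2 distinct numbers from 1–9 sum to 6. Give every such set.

{1,5}; {2,4}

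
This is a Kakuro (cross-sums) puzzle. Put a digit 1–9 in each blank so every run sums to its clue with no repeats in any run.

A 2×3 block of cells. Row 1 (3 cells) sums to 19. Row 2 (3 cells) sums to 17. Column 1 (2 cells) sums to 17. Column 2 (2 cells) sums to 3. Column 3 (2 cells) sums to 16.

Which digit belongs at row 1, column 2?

2

17 in 2 cells must be {8,9}; 3 in 2 cells must be {1,2}; 16 in 2 cells must be {7,9}.
The 19 across and the 3 down share only 2, so (1,2) = 2.
Given what's placed, (1,3) must be 9 to fit the 19 across and 16 down.
(2,2) = 3 − 2 = 1 completes the 3 down.
(2,3) = 16 − 9 = 7 completes the 16 down.
(1,1) = 19 − 11 = 8 completes the 19 across.
(2,1) = 17 − 8 = 9 completes the 17 across.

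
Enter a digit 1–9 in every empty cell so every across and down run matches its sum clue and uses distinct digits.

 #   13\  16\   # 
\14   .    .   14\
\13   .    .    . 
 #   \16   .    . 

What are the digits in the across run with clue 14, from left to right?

16 in 2 cells must be {7,9}.
The 16 across and the 14 down share only 9, so R3C3 = 9.
R2C3 = 14 − 9 = 5 completes the 14 down.
R3C2 = 16 − 9 = 7 completes the 16 across.
No cell is forced outright now. R2C1 can only be 6 or 7 (the digits allowed by both its 13 across and its 13 down). If R2C1 = 6: then R1C1 would have to be in {5,6,8,9} for the 14 across but in {7} for the 13 down — contradiction. So R2C1 = 7.
R1C1 = 13 − 7 = 6 completes the 13 down.
R1C2 = 14 − 6 = 8 completes the 14 across.
R2C2 = 13 − 12 = 1 completes the 13 across.

6 8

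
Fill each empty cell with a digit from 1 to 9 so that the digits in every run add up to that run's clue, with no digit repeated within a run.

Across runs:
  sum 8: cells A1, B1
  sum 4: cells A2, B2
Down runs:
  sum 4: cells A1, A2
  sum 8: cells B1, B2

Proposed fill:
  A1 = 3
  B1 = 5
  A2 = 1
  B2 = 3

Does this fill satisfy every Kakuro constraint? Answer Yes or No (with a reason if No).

Across: 3+5=8; 1+3=4. Down: 3+1=4; 5+3=8. No digit repeats within any run.

Yes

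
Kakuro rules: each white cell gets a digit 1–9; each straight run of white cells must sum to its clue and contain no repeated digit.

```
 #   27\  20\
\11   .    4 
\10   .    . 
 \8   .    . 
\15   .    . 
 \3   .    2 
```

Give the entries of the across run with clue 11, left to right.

7 4

3 in 2 cells must be {1,2}.
R1C1 = 11 − 4 = 7 completes the 11 across.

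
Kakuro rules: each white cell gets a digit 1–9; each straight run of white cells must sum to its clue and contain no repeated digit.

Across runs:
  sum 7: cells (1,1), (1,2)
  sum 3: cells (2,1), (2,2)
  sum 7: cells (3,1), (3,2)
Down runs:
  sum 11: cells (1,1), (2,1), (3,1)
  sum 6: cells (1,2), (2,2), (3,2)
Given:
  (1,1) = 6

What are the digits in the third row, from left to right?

3 in 2 cells must be {1,2}; 6 in 3 cells must be {1,2,3}.
(1,2) = 7 − 6 = 1 completes the 7 across.
(2,2) = 2: the only remaining digit allowed by both the 3 across and the 6 down.
(3,2) = 6 − 3 = 3 completes the 6 down.
(2,1) = 3 − 2 = 1 completes the 3 across.
(3,1) = 7 − 3 = 4 completes the 7 across.

4, 3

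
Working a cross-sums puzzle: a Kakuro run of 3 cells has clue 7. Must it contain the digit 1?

Yes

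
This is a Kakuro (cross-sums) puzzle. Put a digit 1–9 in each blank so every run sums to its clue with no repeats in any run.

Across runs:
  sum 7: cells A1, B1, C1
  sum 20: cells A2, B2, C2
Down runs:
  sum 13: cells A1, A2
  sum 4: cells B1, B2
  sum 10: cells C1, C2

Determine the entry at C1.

7 in 3 cells must be {1,2,4}; 4 in 2 cells must be {1,3}.
The 7 across and the 13 down share only 4, so A1 = 4.
Given what's placed, B1 must be 1 to fit the 7 across and 4 down.
C1 = 7 − 5 = 2 completes the 7 across.
A2 = 13 − 4 = 9 completes the 13 down.
B2 = 4 − 1 = 3 completes the 4 down.
C2 = 20 − 12 = 8 completes the 20 across.

2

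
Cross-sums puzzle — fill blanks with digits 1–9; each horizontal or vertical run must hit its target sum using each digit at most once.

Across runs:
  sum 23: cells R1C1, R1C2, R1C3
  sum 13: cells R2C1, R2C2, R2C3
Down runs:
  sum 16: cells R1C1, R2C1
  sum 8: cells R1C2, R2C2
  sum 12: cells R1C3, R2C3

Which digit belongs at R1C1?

9

23 in 3 cells must be {6,8,9}; 16 in 2 cells must be {7,9}.
The 23 across and the 16 down share only 9, so R1C1 = 9.
Given what's placed, R1C2 must be 6 to fit the 23 across and 8 down.
R1C3 = 23 − 15 = 8 completes the 23 across.
R2C1 = 16 − 9 = 7 completes the 16 down.
R2C2 = 8 − 6 = 2 completes the 8 down.
R2C3 = 13 − 9 = 4 completes the 13 across.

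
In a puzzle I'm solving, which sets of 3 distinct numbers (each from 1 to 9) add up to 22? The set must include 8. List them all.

{5,8,9}

3 distinct digits from 1–9 sum between 6 and 24.
Keeping only sets containing 8.
Only one set works: {5,8,9}.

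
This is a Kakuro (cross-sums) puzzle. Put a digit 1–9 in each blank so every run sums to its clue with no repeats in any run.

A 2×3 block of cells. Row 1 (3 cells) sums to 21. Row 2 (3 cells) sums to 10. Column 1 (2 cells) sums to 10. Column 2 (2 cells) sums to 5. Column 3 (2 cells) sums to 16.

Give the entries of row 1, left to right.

8 4 9

16 in 2 cells must be {7,9}.
The 21 across and the 5 down share only 4, so (1,2) = 4.
Given what's placed, (1,3) must be 9 to fit the 21 across and 16 down.
(2,2) = 5 − 4 = 1 completes the 5 down.
(2,3) = 16 − 9 = 7 completes the 16 down.
(1,1) = 21 − 13 = 8 completes the 21 across.
(2,1) = 10 − 8 = 2 completes the 10 across.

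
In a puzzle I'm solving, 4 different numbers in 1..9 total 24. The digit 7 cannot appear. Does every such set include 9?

Yes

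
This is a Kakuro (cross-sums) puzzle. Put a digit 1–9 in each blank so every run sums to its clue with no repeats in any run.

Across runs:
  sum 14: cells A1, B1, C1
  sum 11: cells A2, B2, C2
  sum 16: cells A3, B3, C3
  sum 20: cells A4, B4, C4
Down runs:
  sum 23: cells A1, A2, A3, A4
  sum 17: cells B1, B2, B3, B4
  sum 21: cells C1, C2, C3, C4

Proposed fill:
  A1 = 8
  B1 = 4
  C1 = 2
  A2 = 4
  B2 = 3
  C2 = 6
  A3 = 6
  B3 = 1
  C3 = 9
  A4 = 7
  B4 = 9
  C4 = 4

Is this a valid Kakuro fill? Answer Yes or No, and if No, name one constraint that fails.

No — the across run A2–C2 sums to 13, not 11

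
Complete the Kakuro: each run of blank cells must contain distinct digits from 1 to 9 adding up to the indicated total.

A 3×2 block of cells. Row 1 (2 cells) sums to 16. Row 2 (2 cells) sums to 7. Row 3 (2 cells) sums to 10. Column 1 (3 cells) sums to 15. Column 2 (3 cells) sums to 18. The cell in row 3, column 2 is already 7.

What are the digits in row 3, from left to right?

16 in 2 cells must be {7,9}.
(1,2) = 9: the only remaining digit allowed by both the 16 across and the 18 down.
(2,2) = 18 − 16 = 2 completes the 18 down.
(3,1) = 10 − 7 = 3 completes the 10 across.
(1,1) = 16 − 9 = 7 completes the 16 across.
(2,1) = 7 − 2 = 5 completes the 7 across.

3 7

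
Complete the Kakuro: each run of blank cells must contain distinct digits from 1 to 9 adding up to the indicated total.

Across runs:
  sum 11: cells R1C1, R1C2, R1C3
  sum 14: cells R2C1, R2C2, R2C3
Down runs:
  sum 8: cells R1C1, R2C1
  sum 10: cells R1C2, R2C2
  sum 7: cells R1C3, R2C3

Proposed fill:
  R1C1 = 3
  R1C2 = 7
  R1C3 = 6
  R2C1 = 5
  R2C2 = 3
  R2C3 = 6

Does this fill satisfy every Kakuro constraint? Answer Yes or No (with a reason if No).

No — the down run R1C3–R2C3 sums to 12, not 7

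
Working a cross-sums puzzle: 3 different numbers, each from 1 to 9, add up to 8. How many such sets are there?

3 distinct digits from 1–9 sum between 6 and 24.
Enumerating: {1,2,5}, {1,3,4}.

2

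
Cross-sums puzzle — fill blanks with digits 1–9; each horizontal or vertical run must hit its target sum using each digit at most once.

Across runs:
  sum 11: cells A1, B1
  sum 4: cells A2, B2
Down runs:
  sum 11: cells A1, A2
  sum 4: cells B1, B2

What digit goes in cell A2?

3

4 in 2 cells must be {1,3}.
The 11 across and the 4 down share only 3, so B1 = 3.
The 4 across and the 11 down share only 3, so A2 = 3.
B2 = 4 − 3 = 1 completes the 4 across.
A1 = 11 − 3 = 8 completes the 11 across.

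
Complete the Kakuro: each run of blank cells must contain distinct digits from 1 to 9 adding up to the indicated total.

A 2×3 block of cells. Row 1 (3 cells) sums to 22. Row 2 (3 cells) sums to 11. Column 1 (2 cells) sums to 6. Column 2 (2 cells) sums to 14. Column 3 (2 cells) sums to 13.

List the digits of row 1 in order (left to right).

5 8 9

The 22 across and the 6 down share only 5, so (1,1) = 5.
(2,1) = 6 − 5 = 1 completes the 6 down.
Nothing is forced directly, so branch on (2,2), whose candidates are 6 or 8. If (2,2) = 8: then (1,2) would have to be in {8,9} for the 22 across but in {6} for the 14 down — contradiction. So (2,2) = 6.
(1,2) = 14 − 6 = 8 completes the 14 down.
(1,3) = 22 − 13 = 9 completes the 22 across.
(2,3) = 11 − 7 = 4 completes the 11 across.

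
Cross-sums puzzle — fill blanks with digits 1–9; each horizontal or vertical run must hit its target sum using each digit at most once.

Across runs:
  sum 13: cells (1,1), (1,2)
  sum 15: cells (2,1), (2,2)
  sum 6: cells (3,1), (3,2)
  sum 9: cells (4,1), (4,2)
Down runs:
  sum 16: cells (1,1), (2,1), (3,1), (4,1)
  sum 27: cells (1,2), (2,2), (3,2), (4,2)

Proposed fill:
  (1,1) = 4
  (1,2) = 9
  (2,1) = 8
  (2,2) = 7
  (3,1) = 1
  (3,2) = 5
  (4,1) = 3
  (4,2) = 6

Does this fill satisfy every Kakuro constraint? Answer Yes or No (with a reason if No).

Across: 4+9=13; 8+7=15; 1+5=6; 3+6=9. Down: 4+8+1+3=16; 9+7+5+6=27. No digit repeats within any run.

Yes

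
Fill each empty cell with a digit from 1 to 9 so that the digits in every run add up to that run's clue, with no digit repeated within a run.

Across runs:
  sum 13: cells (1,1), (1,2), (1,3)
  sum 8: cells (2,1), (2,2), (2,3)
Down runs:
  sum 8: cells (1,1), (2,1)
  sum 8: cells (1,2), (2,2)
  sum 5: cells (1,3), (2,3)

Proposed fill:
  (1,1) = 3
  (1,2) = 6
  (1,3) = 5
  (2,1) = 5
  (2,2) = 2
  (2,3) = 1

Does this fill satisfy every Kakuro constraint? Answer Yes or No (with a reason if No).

No — the across run (1,1)–(1,3) sums to 14, not 13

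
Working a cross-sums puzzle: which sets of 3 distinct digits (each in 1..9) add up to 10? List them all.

{1,2,7}; {1,3,6}; {1,4,5}; {2,3,5}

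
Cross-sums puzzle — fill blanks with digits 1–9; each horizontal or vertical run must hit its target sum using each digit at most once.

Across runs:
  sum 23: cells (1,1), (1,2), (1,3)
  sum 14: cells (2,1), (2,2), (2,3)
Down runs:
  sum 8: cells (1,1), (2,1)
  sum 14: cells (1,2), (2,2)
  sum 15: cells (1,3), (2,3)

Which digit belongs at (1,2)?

9

23 in 3 cells must be {6,8,9}.
The 23 across and the 8 down share only 6, so (1,1) = 6.
(2,1) = 8 − 6 = 2 completes the 8 down.
Nothing is forced directly, so branch on (1,2), whose candidates are 8 or 9. If (1,2) = 8: that forces (1,3) = 9, after which (2,2) would have to be in {3,4,5,7,8,9} for the 14 across but in {6} for the 14 down — contradiction. So (1,2) = 9.
(1,3) = 23 − 15 = 8 completes the 23 across.
(2,2) = 14 − 9 = 5 completes the 14 down.
(2,3) = 14 − 7 = 7 completes the 14 across.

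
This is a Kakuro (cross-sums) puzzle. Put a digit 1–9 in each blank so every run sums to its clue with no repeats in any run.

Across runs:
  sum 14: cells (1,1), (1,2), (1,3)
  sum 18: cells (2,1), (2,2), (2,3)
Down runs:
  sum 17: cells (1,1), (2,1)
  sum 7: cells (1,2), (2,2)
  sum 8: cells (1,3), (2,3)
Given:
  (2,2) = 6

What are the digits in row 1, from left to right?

8, 1, 5

17 in 2 cells must be {8,9}.
(1,2) = 7 − 6 = 1 completes the 7 down.
Nothing is forced directly, so branch on (1,1), whose candidates are 8 or 9. If (1,1) = 9: then (1,3) would have to be in {4} for the 14 across but in {1,2,3,5,6,7} for the 8 down — contradiction. So (1,1) = 8.
(1,3) = 14 − 9 = 5 completes the 14 across.
(2,1) = 17 − 8 = 9 completes the 17 down.
(2,3) = 18 − 15 = 3 completes the 18 across.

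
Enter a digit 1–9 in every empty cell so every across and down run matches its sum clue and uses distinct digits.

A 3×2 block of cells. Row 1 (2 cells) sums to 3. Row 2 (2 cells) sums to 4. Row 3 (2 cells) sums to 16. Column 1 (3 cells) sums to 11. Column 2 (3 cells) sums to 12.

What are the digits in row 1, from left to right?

3 in 2 cells must be {1,2}; 4 in 2 cells must be {1,3}; 16 in 2 cells must be {7,9}.
The 16 across and the 11 down share only 7, so (3,1) = 7.
(3,2) = 16 − 7 = 9 completes the 16 across.
Given what's placed, (1,1) must be 1 to fit the 3 across and 11 down.
(1,2) = 3 − 1 = 2 completes the 3 across.
(2,1) = 11 − 8 = 3 completes the 11 down.
(2,2) = 4 − 3 = 1 completes the 4 across.

1 2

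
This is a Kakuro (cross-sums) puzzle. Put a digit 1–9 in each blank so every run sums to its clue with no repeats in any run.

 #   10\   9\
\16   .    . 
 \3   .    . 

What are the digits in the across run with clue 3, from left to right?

1, 2

16 in 2 cells must be {7,9}; 3 in 2 cells must be {1,2}.
The 16 across and the 9 down share only 7, so R1C2 = 7.
R2C2 = 9 − 7 = 2 completes the 9 down.
R1C1 = 16 − 7 = 9 completes the 16 across.
R2C1 = 3 − 2 = 1 completes the 3 across.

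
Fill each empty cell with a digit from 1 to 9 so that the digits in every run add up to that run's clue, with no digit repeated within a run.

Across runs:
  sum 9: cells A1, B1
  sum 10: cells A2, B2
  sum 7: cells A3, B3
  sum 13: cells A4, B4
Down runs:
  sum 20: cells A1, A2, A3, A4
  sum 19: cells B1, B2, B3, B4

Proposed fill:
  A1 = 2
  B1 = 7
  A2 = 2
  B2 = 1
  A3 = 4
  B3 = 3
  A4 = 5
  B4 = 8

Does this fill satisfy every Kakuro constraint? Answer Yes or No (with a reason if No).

No — the down run A1–A4 sums to 13, not 20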